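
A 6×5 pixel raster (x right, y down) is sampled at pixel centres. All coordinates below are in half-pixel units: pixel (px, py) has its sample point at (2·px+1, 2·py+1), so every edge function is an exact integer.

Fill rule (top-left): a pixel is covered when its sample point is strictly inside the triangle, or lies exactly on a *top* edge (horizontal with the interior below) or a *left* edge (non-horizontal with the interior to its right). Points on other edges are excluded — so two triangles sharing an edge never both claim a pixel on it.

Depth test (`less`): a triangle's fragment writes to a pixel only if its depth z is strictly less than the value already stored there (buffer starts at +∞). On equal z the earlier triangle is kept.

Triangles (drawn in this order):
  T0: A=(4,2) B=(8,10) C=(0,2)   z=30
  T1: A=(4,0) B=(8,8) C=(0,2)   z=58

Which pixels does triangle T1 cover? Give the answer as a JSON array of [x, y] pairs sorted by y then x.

T0:
  2·area = 32
  edge (4, 2)→(8, 10): d=(4,8) right/bottom  bias=-1
  edge (8, 10)→(0, 2): d=(-8,-8) top-left  bias=+0
  edge (0, 2)→(4, 2): d=(4,0) top-left  bias=+0
    (0,1)@(1, 3): e=[28,0,4] → #  [on edge]
    (1,1)@(3, 3): e=[12,16,4] → #
    (2,1)@(5, 3): e=[-4,32,4] → ·
    (0,2)@(1, 5): e=[36,-16,12] → ·
    (1,2)@(3, 5): e=[20,0,12] → #  [on edge]
    (2,2)@(5, 5): e=[4,16,12] → #
    (3,2)@(7, 5): e=[-12,32,12] → ·
    (1,3)@(3, 7): e=[28,-16,20] → ·
    (2,3)@(5, 7): e=[12,0,20] → #  [on edge]
    (3,3)@(7, 7): e=[-4,16,20] → ·
    (2,4)@(5, 9): e=[20,-16,28] → ·
    (3,4)@(7, 9): e=[4,0,28] → #  [on edge]
  covered (6 px):
    · · · · · ·
    # # · · · ·
    · # # · · ·
    · · # · · ·
    · · · # · ·
T1:
  2·area = 40
  edge (4, 0)→(8, 8): d=(4,8) right/bottom  bias=-1
  edge (8, 8)→(0, 2): d=(-8,-6) top-left  bias=+0
  edge (0, 2)→(4, 0): d=(4,-2) top-left  bias=+0
    (1,0)@(3, 1): e=[12,26,2] → #
    (2,0)@(5, 1): e=[-4,38,6] → ·
    (1,1)@(3, 3): e=[20,10,10] → #
    (2,1)@(5, 3): e=[4,22,14] → #
    (3,1)@(7, 3): e=[-12,34,18] → ·
    (1,2)@(3, 5): e=[28,-6,18] → ·
    (2,2)@(5, 5): e=[12,6,22] → #
    (3,2)@(7, 5): e=[-4,18,26] → ·
    (2,3)@(5, 7): e=[20,-10,30] → ·
    (3,3)@(7, 7): e=[4,2,34] → #
    (4,3)@(9, 7): e=[-12,14,38] → ·
    (3,4)@(7, 9): e=[12,-14,42] → ·
  covered (5 px):
    · # · · · ·
    · # # · · ·
    · · # · · ·
    · · · # · ·
    · · · · · ·

Final: [[1,0],[1,1],[2,1],[2,2],[3,3]]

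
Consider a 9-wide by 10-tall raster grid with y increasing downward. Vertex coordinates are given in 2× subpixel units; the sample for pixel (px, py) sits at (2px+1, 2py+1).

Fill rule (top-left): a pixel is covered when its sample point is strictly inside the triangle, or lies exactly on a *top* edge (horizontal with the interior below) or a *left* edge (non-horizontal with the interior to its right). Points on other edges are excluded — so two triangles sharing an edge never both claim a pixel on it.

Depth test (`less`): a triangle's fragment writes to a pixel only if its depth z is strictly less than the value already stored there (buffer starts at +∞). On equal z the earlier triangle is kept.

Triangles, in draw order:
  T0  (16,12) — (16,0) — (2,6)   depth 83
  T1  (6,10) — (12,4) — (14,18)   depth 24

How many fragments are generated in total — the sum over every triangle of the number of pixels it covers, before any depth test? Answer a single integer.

T0:
  2·area = 168  (B↔C swapped to make it positive)
  edge (16, 12)→(2, 6): d=(-14,-6) top-left  bias=+0
  edge (2, 6)→(16, 0): d=(14,-6) top-left  bias=+0
  edge (16, 0)→(16, 12): d=(0,12) right/bottom  bias=-1
    (7,0)@(15, 1): e=[148,8,12] → X
    (8,0)@(17, 1): e=[160,20,-12] → .
    (4,1)@(9, 3): e=[84,0,84] → X  [on edge]
    (5,1)@(11, 3): e=[96,12,60] → X
    (6,1)@(13, 3): e=[108,24,36] → X
    (8,1)@(17, 3): e=[132,48,-12] → .
    (2,2)@(5, 5): e=[32,4,132] → X
    (3,2)@(7, 5): e=[44,16,108] → X
    (8,2)@(17, 5): e=[104,76,-12] → .
    (2,3)@(5, 7): e=[4,32,132] → X
    (8,3)@(17, 7): e=[76,104,-12] → .
    (2,4)@(5, 9): e=[-24,60,132] → .
    (4,4)@(9, 9): e=[0,84,84] → X  [on edge]
  covered (22 px):
    . . . . . . . X .
    . . . . X X X X .
    . . X X X X X X .
    . . X X X X X X .
    . . . . X X X X .
    . . . . . . . X .
    . . . . . . . . .
    . . . . . . . . .
    . . . . . . . . .
    . . . . . . . . .
T1:
  2·area = 96
  edge (6, 10)→(12, 4): d=(6,-6) top-left  bias=+0
  edge (12, 4)→(14, 18): d=(2,14) right/bottom  bias=-1
  edge (14, 18)→(6, 10): d=(-8,-8) top-left  bias=+0
    (7,0)@(15, 1): e=[0,-48,144] → .  [on edge]
    (6,1)@(13, 3): e=[0,-16,112] → .  [on edge]
    (0,2)@(1, 5): e=[-60,156,0] → .  [on edge]
    (5,2)@(11, 5): e=[0,16,80] → X  [on edge]
    (6,2)@(13, 5): e=[12,-12,96] → .
    (1,3)@(3, 7): e=[-36,132,0] → .  [on edge]
    (4,3)@(9, 7): e=[0,48,48] → X  [on edge]
    (6,3)@(13, 7): e=[24,-8,80] → .
    (2,4)@(5, 9): e=[-12,108,0] → .  [on edge]
    (3,4)@(7, 9): e=[0,80,16] → X  [on edge]
    (6,4)@(13, 9): e=[36,-4,64] → .
    (2,5)@(5, 11): e=[0,112,-16] → .  [on edge]
    (3,5)@(7, 11): e=[12,84,0] → X  [on edge]
    (6,5)@(13, 11): e=[48,0,48] → .  [on edge]
    (1,6)@(3, 13): e=[0,144,-48] → .  [on edge]
    (4,6)@(9, 13): e=[36,60,0] → X  [on edge]
    (0,7)@(1, 15): e=[0,176,-80] → .  [on edge]
    (5,7)@(11, 15): e=[60,36,0] → X  [on edge]
    (6,8)@(13, 17): e=[84,12,0] → X  [on edge]
    (7,9)@(15, 19): e=[108,-12,0] → .  [on edge]
  covered (15 px):
    . . . . . . . . .
    . . . . . . . . .
    . . . . . X . . .
    . . . . X X . . .
    . . . X X X . . .
    . . . X X X . . .
    . . . . X X X . .
    . . . . . X X . .
    . . . . . . X . .
    . . . . . . . . .

Result: 37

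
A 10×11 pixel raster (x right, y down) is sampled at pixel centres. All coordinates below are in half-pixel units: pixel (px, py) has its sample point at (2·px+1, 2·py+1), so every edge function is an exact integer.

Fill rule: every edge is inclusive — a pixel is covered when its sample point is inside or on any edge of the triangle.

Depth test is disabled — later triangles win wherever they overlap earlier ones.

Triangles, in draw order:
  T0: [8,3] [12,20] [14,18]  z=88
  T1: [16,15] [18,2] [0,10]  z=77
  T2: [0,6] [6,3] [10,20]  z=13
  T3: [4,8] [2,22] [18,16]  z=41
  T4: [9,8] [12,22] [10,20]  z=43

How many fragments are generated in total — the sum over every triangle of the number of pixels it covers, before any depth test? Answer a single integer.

T0:
  2·area = 42  (B↔C swapped to make it positive)
  edge (8, 3)→(14, 18): d=(6,15) inclusive
  edge (14, 18)→(12, 20): d=(-2,2) inclusive
  edge (12, 20)→(8, 3): d=(-4,-17) inclusive
    (4,3)@(9, 7): e=[9,32,1] → X
    (5,3)@(11, 7): e=[-21,28,35] → .
    (4,4)@(9, 9): e=[21,28,-7] → .
    (5,5)@(11, 11): e=[3,20,19] → X
    (6,5)@(13, 11): e=[-27,16,53] → .
    (5,6)@(11, 13): e=[15,16,11] → X
    (6,6)@(13, 13): e=[-15,12,45] → .
    (9,6)@(19, 13): e=[-105,0,147] → .  [on edge]
    (5,7)@(11, 15): e=[27,12,3] → X
    (6,7)@(13, 15): e=[-3,8,37] → .
    (8,7)@(17, 15): e=[-63,0,105] → .  [on edge]
    (5,8)@(11, 17): e=[39,8,-5] → .
    (7,8)@(15, 17): e=[-21,0,63] → .  [on edge]
    (6,9)@(13, 19): e=[21,0,21] → X  [on edge]
    (5,10)@(11, 21): e=[63,0,-21] → .  [on edge]
  covered (6 px):
    . . . . . . . . . .
    . . . . . . . . . .
    . . . . . . . . . .
    . . . . X . . . . .
    . . . . . . . . . .
    . . . . . X . . . .
    . . . . . X . . . .
    . . . . . X . . . .
    . . . . . . X . . .
    . . . . . . X . . .
    . . . . . . . . . .
T1:
  2·area = 218  (B↔C swapped to make it positive)
  edge (16, 15)→(0, 10): d=(-16,-5) inclusive
  edge (0, 10)→(18, 2): d=(18,-8) inclusive
  edge (18, 2)→(16, 15): d=(-2,13) inclusive
    (8,1)@(17, 3): e=[197,10,11] → X
    (9,1)@(19, 3): e=[207,26,-15] → .
    (6,2)@(13, 5): e=[145,14,59] → X
    (7,2)@(15, 5): e=[155,30,33] → X
    (9,2)@(19, 5): e=[175,62,-19] → .
    (3,3)@(7, 7): e=[83,2,133] → X
    (4,3)@(9, 7): e=[93,18,107] → X
    (5,3)@(11, 7): e=[103,34,81] → X
    (9,3)@(19, 7): e=[143,98,-23] → .
    (1,4)@(3, 9): e=[31,6,181] → X
    (2,4)@(5, 9): e=[41,22,155] → X
    (8,4)@(17, 9): e=[101,118,-1] → .
  covered (26 px):
    . . . . . . . . . .
    . . . . . . . . X .
    . . . . . . X X X .
    . . . X X X X X X .
    . X X X X X X X . .
    . . X X X X X X . .
    . . . . . X X X . .
    . . . . . . . . . .
    . . . . . . . . . .
    . . . . . . . . . .
    . . . . . . . . . .
T2:
  2·area = 114
  edge (0, 6)→(6, 3): d=(6,-3) inclusive
  edge (6, 3)→(10, 20): d=(4,17) inclusive
  edge (10, 20)→(0, 6): d=(-10,-14) inclusive
    (1,2)@(3, 5): e=[3,59,52] → X
    (2,2)@(5, 5): e=[9,25,80] → X
    (3,2)@(7, 5): e=[15,-9,108] → .
    (0,3)@(1, 7): e=[9,101,4] → X
    (3,3)@(7, 7): e=[27,-1,88] → .
    (0,4)@(1, 9): e=[21,109,-16] → .
    (1,4)@(3, 9): e=[27,75,12] → X
    (3,4)@(7, 9): e=[39,7,68] → X
    (4,4)@(9, 9): e=[45,-27,96] → .
    (1,5)@(3, 11): e=[39,83,-8] → .
    (2,5)@(5, 11): e=[45,49,20] → X
    (4,5)@(9, 11): e=[57,-19,76] → .
    (2,6)@(5, 13): e=[57,57,0] → X  [on edge]
  covered (14 px):
    . . . . . . . . . .
    . . . . . . . . . .
    . X X . . . . . . .
    X X X . . . . . . .
    . X X X . . . . . .
    . . X X . . . . . .
    . . X X . . . . . .
    . . . X . . . . . .
    . . . . X . . . . .
    . . . . . . . . . .
    . . . . . . . . . .
T3:
  2·area = 212  (B↔C swapped to make it positive)
  edge (4, 8)→(18, 16): d=(14,8) inclusive
  edge (18, 16)→(2, 22): d=(-16,6) inclusive
  edge (2, 22)→(4, 8): d=(2,-14) inclusive
    (2,0)@(5, 1): e=[-106,318,0] → .  [on edge]
    (2,4)@(5, 9): e=[6,190,16] → X
    (3,4)@(7, 9): e=[-10,178,44] → .
    (2,5)@(5, 11): e=[34,158,20] → X
    (3,5)@(7, 11): e=[18,146,48] → X
    (4,5)@(9, 11): e=[2,134,76] → X
    (5,5)@(11, 11): e=[-14,122,104] → .
    (2,6)@(5, 13): e=[62,126,24] → X
    (5,6)@(11, 13): e=[14,90,108] → X
    (6,6)@(13, 13): e=[-2,78,136] → .
    (1,7)@(3, 15): e=[106,106,0] → X  [on edge]
    (6,7)@(13, 15): e=[26,46,140] → X
  covered (27 px):
    . . . . . . . . . .
    . . . . . . . . . .
    . . . . . . . . . .
    . . . . . . . . . .
    . . X . . . . . . .
    . . X X X . . . . .
    . . X X X X . . . .
    . X X X X X X X . .
    . X X X X X X X . .
    . X X X X . . . . .
    . X . . . . . . . .
T4:
  2·area = 22
  edge (9, 8)→(12, 22): d=(3,14) inclusive
  edge (12, 22)→(10, 20): d=(-2,-2) inclusive
  edge (10, 20)→(9, 8): d=(-1,-12) inclusive
    (0,5)@(1, 11): e=[121,0,-99] → .  [on edge]
    (1,6)@(3, 13): e=[99,0,-77] → .  [on edge]
    (2,7)@(5, 15): e=[77,0,-55] → .  [on edge]
    (3,8)@(7, 17): e=[55,0,-33] → .  [on edge]
    (4,9)@(9, 19): e=[33,0,-11] → .  [on edge]
    (5,9)@(11, 19): e=[5,4,13] → X
    (6,9)@(13, 19): e=[-23,8,37] → .
    (5,10)@(11, 21): e=[11,0,11] → X  [on edge]
    (6,10)@(13, 21): e=[-17,4,35] → .
  covered (2 px):
    . . . . . . . . . .
    . . . . . . . . . .
    . . . . . . . . . .
    . . . . . . . . . .
    . . . . . . . . . .
    . . . . . . . . . .
    . . . . . . . . . .
    . . . . . . . . . .
    . . . . . . . . . .
    . . . . . X . . . .
    . . . . . X . . . .

Final: 75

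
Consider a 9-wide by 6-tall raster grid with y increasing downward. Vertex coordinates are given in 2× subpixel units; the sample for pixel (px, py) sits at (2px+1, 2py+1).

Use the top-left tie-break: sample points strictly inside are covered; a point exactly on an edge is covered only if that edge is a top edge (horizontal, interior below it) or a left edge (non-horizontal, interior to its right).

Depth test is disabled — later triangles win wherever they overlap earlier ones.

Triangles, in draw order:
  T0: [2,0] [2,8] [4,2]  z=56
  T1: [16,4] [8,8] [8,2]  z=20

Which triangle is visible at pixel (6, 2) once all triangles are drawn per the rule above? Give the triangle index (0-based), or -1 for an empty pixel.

T0:
  2·area = 16  (B↔C swapped to make it positive)
  edge (2, 0)→(4, 2): d=(2,2) right/bottom  bias=-1
  edge (4, 2)→(2, 8): d=(-2,6) right/bottom  bias=-1
  edge (2, 8)→(2, 0): d=(0,-8) top-left  bias=+0
    (1,0)@(3, 1): e=[0,8,8] → ·  [on edge]
    (1,1)@(3, 3): e=[4,4,8] → █
    (2,1)@(5, 3): e=[0,-8,24] → ·  [on edge]
    (1,2)@(3, 5): e=[8,0,8] → ·  [on edge]
    (3,2)@(7, 5): e=[0,-24,40] → ·  [on edge]
    (4,3)@(9, 7): e=[0,-40,56] → ·  [on edge]
    (5,4)@(11, 9): e=[0,-56,72] → ·  [on edge]
    (0,5)@(1, 11): e=[24,0,-8] → ·  [on edge]
    (6,5)@(13, 11): e=[0,-72,88] → ·  [on edge]
  covered (1 px):
    · · · · · · · · ·
    · █ · · · · · · ·
    · · · · · · · · ·
    · · · · · · · · ·
    · · · · · · · · ·
    · · · · · · · · ·
T1:
  2·area = 48
  edge (16, 4)→(8, 8): d=(-8,4) right/bottom  bias=-1
  edge (8, 8)→(8, 2): d=(0,-6) top-left  bias=+0
  edge (8, 2)→(16, 4): d=(8,2) right/bottom  bias=-1
    (4,1)@(9, 3): e=[36,6,6] → █
    (5,1)@(11, 3): e=[28,18,2] → █
    (6,1)@(13, 3): e=[20,30,-2] → ·
    (4,2)@(9, 5): e=[20,6,22] → █
    (6,2)@(13, 5): e=[4,30,14] → █
    (7,2)@(15, 5): e=[-4,42,10] → ·
    (4,3)@(9, 7): e=[4,6,38] → █
    (5,3)@(11, 7): e=[-4,18,34] → ·
    (6,3)@(13, 7): e=[-12,30,30] → ·
    (4,4)@(9, 9): e=[-12,6,54] → ·
  covered (6 px):
    · · · · · · · · ·
    · · · · █ █ · · ·
    · · · · █ █ █ · ·
    · · · · █ · · · ·
    · · · · · · · · ·
    · · · · · · · · ·

Z-buffer (winner per pixel, '.' = empty):
  . . . . . . . . .
  . 0 . . 1 1 . . .
  . . . . 1 1 1 . .
  . . . . 1 . . . .
  . . . . . . . . .
  . . . . . . . . .

Result: 1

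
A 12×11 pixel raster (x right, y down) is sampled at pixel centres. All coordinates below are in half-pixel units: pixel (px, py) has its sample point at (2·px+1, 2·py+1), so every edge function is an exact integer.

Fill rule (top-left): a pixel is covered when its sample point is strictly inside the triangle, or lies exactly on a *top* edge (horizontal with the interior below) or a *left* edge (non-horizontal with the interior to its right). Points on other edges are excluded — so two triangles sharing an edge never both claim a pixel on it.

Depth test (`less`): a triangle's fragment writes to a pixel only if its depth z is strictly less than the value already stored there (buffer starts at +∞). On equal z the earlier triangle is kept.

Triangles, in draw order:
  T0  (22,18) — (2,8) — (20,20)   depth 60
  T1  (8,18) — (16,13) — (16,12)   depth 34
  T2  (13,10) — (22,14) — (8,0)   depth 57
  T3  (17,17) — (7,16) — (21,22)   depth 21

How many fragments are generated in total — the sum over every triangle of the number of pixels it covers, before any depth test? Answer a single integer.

T0:
  2·area = 60  (B↔C swapped to make it positive)
  edge (22, 18)→(20, 20): d=(-2,2) right/bottom  bias=-1
  edge (20, 20)→(2, 8): d=(-18,-12) top-left  bias=+0
  edge (2, 8)→(22, 18): d=(20,10) right/bottom  bias=-1
    (3,5)@(7, 11): e=[44,6,10] → █
    (4,5)@(9, 11): e=[40,30,-10] → ·
    (3,6)@(7, 13): e=[40,-30,50] → ·
    (5,6)@(11, 13): e=[32,18,10] → █
    (6,6)@(13, 13): e=[28,42,-10] → ·
    (5,7)@(11, 15): e=[28,-18,50] → ·
    (6,7)@(13, 15): e=[24,6,30] → █
    (7,7)@(15, 15): e=[20,30,10] → █
    (8,7)@(17, 15): e=[16,54,-10] → ·
    (6,8)@(13, 17): e=[20,-30,70] → ·
    (7,8)@(15, 17): e=[16,-6,50] → ·
    (8,8)@(17, 17): e=[12,18,30] → █
    (11,8)@(23, 17): e=[0,90,-30] → ·  [on edge]
    (10,9)@(21, 19): e=[0,30,30] → ·  [on edge]
    (9,10)@(19, 21): e=[0,-30,90] → ·  [on edge]
  covered (7 px):
    · · · · · · · · · · · ·
    · · · · · · · · · · · ·
    · · · · · · · · · · · ·
    · · · · · · · · · · · ·
    · · · · · · · · · · · ·
    · · · █ · · · · · · · ·
    · · · · · █ · · · · · ·
    · · · · · · █ █ · · · ·
    · · · · · · · · █ █ · ·
    · · · · · · · · · █ · ·
    · · · · · · · · · · · ·
T1:
  2·area = 8  (B↔C swapped to make it positive)
  edge (8, 18)→(16, 12): d=(8,-6) top-left  bias=+0
  edge (16, 12)→(16, 13): d=(0,1) right/bottom  bias=-1
  edge (16, 13)→(8, 18): d=(-8,5) right/bottom  bias=-1
    (7,6)@(15, 13): e=[2,1,5] → █
    (8,6)@(17, 13): e=[14,-1,-5] → ·
    (7,7)@(15, 15): e=[18,1,-11] → ·
  covered (1 px):
    · · · · · · · · · · · ·
    · · · · · · · · · · · ·
    · · · · · · · · · · · ·
    · · · · · · · · · · · ·
    · · · · · · · · · · · ·
    · · · · · · · · · · · ·
    · · · · · · · █ · · · ·
    · · · · · · · · · · · ·
    · · · · · · · · · · · ·
    · · · · · · · · · · · ·
    · · · · · · · · · · · ·
T2:
  2·area = 70  (B↔C swapped to make it positive)
  edge (13, 10)→(8, 0): d=(-5,-10) top-left  bias=+0
  edge (8, 0)→(22, 14): d=(14,14) right/bottom  bias=-1
  edge (22, 14)→(13, 10): d=(-9,-4) top-left  bias=+0
    (4,0)@(9, 1): e=[5,0,65] → ·  [on edge]
    (5,1)@(11, 3): e=[15,0,55] → ·  [on edge]
    (5,2)@(11, 5): e=[5,28,37] → █
    (6,2)@(13, 5): e=[25,0,45] → ·  [on edge]
    (5,3)@(11, 7): e=[-5,56,19] → ·
    (6,3)@(13, 7): e=[15,28,27] → █
    (7,3)@(15, 7): e=[35,0,35] → ·  [on edge]
    (6,4)@(13, 9): e=[5,56,9] → █
    (7,4)@(15, 9): e=[25,28,17] → █
    (8,4)@(17, 9): e=[45,0,25] → ·  [on edge]
    (6,5)@(13, 11): e=[-5,84,-9] → ·
    (7,5)@(15, 11): e=[15,56,-1] → ·
    (9,5)@(19, 11): e=[55,0,15] → ·  [on edge]
    (10,6)@(21, 13): e=[65,0,5] → ·  [on edge]
    (11,7)@(23, 15): e=[75,0,-5] → ·  [on edge]
  covered (5 px):
    · · · · · · · · · · · ·
    · · · · · · · · · · · ·
    · · · · · █ · · · · · ·
    · · · · · · █ · · · · ·
    · · · · · · █ █ · · · ·
    · · · · · · · · █ · · ·
    · · · · · · · · · · · ·
    · · · · · · · · · · · ·
    · · · · · · · · · · · ·
    · · · · · · · · · · · ·
    · · · · · · · · · · · ·
T3:
  2·area = 46  (B↔C swapped to make it positive)
  edge (17, 17)→(21, 22): d=(4,5) right/bottom  bias=-1
  edge (21, 22)→(7, 16): d=(-14,-6) top-left  bias=+0
  edge (7, 16)→(17, 17): d=(10,1) right/bottom  bias=-1
    (4,3)@(9, 7): e=[0,138,-92] → ·  [on edge]
    (5,8)@(11, 17): e=[30,10,6] → █
    (6,8)@(13, 17): e=[20,22,4] → █
    (7,8)@(15, 17): e=[10,34,2] → █
    (8,8)@(17, 17): e=[0,46,0] → ·  [on edge]
    (5,9)@(11, 19): e=[38,-18,26] → ·
    (6,9)@(13, 19): e=[28,-6,24] → ·
    (7,9)@(15, 19): e=[18,6,22] → █
    (8,9)@(17, 19): e=[8,18,20] → █
    (9,9)@(19, 19): e=[-2,30,18] → ·
    (7,10)@(15, 21): e=[26,-22,42] → ·
    (8,10)@(17, 21): e=[16,-10,40] → ·
  covered (6 px):
    · · · · · · · · · · · ·
    · · · · · · · · · · · ·
    · · · · · · · · · · · ·
    · · · · · · · · · · · ·
    · · · · · · · · · · · ·
    · · · · · · · · · · · ·
    · · · · · · · · · · · ·
    · · · · · · · · · · · ·
    · · · · · █ █ █ · · · ·
    · · · · · · · █ █ · · ·
    · · · · · · · · · █ · ·

Answer: 19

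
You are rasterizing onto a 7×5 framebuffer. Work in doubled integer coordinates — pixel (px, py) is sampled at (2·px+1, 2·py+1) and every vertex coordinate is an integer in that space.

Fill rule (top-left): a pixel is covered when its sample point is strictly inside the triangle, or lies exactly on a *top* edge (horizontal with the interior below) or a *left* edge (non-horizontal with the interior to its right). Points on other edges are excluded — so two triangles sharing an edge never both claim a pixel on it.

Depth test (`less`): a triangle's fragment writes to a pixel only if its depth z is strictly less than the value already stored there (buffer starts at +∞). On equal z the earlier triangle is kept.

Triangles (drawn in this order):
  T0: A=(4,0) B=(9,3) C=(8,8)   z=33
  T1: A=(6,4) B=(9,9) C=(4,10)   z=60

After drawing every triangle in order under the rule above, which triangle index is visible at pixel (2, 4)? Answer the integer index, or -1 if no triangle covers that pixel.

T0:
  2·area = 28
  edge (4, 0)→(9, 3): d=(5,3) right/bottom  bias=-1
  edge (9, 3)→(8, 8): d=(-1,5) right/bottom  bias=-1
  edge (8, 8)→(4, 0): d=(-4,-8) top-left  bias=+0
    (2,0)@(5, 1): e=[2,22,4] → X
    (3,0)@(7, 1): e=[-4,12,20] → .
    (2,1)@(5, 3): e=[12,20,-4] → .
    (3,1)@(7, 3): e=[6,10,12] → X
    (4,1)@(9, 3): e=[0,0,28] → .  [on edge]
    (3,2)@(7, 5): e=[16,8,4] → X
    (4,2)@(9, 5): e=[10,-2,20] → .
    (3,3)@(7, 7): e=[26,6,-4] → .
  covered (3 px):
    . . X . . . .
    . . . X . . .
    . . . X . . .
    . . . . . . .
    . . . . . . .
T1:
  2·area = 28
  edge (6, 4)→(9, 9): d=(3,5) right/bottom  bias=-1
  edge (9, 9)→(4, 10): d=(-5,1) right/bottom  bias=-1
  edge (4, 10)→(6, 4): d=(2,-6) top-left  bias=+0
    (3,0)@(7, 1): e=[-14,42,0] → .  [on edge]
    (2,3)@(5, 7): e=[14,14,0] → X  [on edge]
    (3,3)@(7, 7): e=[4,12,12] → X
    (4,3)@(9, 7): e=[-6,10,24] → .
    (2,4)@(5, 9): e=[20,4,4] → X
    (4,4)@(9, 9): e=[0,0,28] → .  [on edge]
  covered (4 px):
    . . . . . . .
    . . . . . . .
    . . . . . . .
    . . X X . . .
    . . X X . . .

Z-buffer (winner per pixel, '.' = empty):
  . . 0 . . . .
  . . . 0 . . .
  . . . 0 . . .
  . . 1 1 . . .
  . . 1 1 . . .

Final: 1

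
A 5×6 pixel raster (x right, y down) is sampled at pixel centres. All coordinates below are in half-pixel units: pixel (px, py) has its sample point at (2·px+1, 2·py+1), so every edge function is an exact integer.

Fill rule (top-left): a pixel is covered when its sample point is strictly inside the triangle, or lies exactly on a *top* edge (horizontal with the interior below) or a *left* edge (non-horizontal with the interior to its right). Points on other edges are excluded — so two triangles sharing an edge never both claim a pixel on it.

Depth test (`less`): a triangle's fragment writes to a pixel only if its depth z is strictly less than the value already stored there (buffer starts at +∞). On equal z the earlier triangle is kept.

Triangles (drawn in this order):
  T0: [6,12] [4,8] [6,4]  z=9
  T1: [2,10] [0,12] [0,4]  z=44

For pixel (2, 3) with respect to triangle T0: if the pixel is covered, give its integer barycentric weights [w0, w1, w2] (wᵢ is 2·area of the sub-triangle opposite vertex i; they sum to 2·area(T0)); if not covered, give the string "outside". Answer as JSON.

T0:
  2·area = 16
  edge (6, 12)→(4, 8): d=(-2,-4) top-left  bias=+0
  edge (4, 8)→(6, 4): d=(2,-4) top-left  bias=+0
  edge (6, 4)→(6, 12): d=(0,8) right/bottom  bias=-1
    (2,3)@(5, 7): e=[6,2,8] → X
    (3,3)@(7, 7): e=[14,10,-8] → .
    (2,4)@(5, 9): e=[2,6,8] → X
    (3,4)@(7, 9): e=[10,14,-8] → .
    (2,5)@(5, 11): e=[-2,10,8] → .
  covered (2 px):
    . . . . .
    . . . . .
    . . . . .
    . . X . .
    . . X . .
    . . . . .
T1:
  2·area = 16
  edge (2, 10)→(0, 12): d=(-2,2) right/bottom  bias=-1
  edge (0, 12)→(0, 4): d=(0,-8) top-left  bias=+0
  edge (0, 4)→(2, 10): d=(2,6) right/bottom  bias=-1
    (4,1)@(9, 3): e=[0,72,-56] → .  [on edge]
    (3,2)@(7, 5): e=[0,56,-40] → .  [on edge]
    (0,3)@(1, 7): e=[8,8,0] → .  [on edge]
    (2,3)@(5, 7): e=[0,40,-24] → .  [on edge]
    (0,4)@(1, 9): e=[4,8,4] → X
    (1,4)@(3, 9): e=[0,24,-8] → .  [on edge]
    (0,5)@(1, 11): e=[0,8,8] → .  [on edge]
  covered (1 px):
    . . . . .
    . . . . .
    . . . . .
    . . . . .
    X . . . .
    . . . . .

Final: [2,8,6]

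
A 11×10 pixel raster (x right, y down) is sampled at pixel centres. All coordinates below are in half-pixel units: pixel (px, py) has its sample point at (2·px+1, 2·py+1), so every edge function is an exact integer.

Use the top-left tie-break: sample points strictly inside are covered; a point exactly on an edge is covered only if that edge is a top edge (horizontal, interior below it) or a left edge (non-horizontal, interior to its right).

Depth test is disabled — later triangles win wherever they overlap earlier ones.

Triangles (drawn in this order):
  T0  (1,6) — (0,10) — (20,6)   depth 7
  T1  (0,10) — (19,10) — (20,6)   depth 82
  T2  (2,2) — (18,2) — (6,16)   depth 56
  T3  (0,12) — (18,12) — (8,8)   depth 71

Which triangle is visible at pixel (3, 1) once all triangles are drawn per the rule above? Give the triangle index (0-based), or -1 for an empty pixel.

T0:
  2·area = 76  (B↔C swapped to make it positive)
  edge (1, 6)→(20, 6): d=(19,0) top-left  bias=+0
  edge (20, 6)→(0, 10): d=(-20,4) right/bottom  bias=-1
  edge (0, 10)→(1, 6): d=(1,-4) top-left  bias=+0
    (0,3)@(1, 7): e=[19,56,1] → #
    (1,3)@(3, 7): e=[19,48,9] → #
    (2,3)@(5, 7): e=[19,40,17] → #
    (3,3)@(7, 7): e=[19,32,25] → #
    (4,3)@(9, 7): e=[19,24,33] → #
    (5,3)@(11, 7): e=[19,16,41] → #
    (6,3)@(13, 7): e=[19,8,49] → #
    (7,3)@(15, 7): e=[19,0,57] → ·  [on edge]
    (0,4)@(1, 9): e=[57,16,3] → #
    (2,4)@(5, 9): e=[57,0,19] → ·  [on edge]
    (3,4)@(7, 9): e=[57,-8,27] → ·
    (4,4)@(9, 9): e=[57,-16,35] → ·
  covered (9 px):
    · · · · · · · · · · ·
    · · · · · · · · · · ·
    · · · · · · · · · · ·
    # # # # # # # · · · ·
    # # · · · · · · · · ·
    · · · · · · · · · · ·
    · · · · · · · · · · ·
    · · · · · · · · · · ·
    · · · · · · · · · · ·
    · · · · · · · · · · ·
T1:
  2·area = 76  (B↔C swapped to make it positive)
  edge (0, 10)→(20, 6): d=(20,-4) top-left  bias=+0
  edge (20, 6)→(19, 10): d=(-1,4) right/bottom  bias=-1
  edge (19, 10)→(0, 10): d=(-19,0) right/bottom  bias=-1
    (7,3)@(15, 7): e=[0,19,57] → #  [on edge]
    (8,3)@(17, 7): e=[8,11,57] → #
    (9,3)@(19, 7): e=[16,3,57] → #
    (10,3)@(21, 7): e=[24,-5,57] → ·
    (2,4)@(5, 9): e=[0,57,19] → #  [on edge]
    (3,4)@(7, 9): e=[8,49,19] → #
    (4,4)@(9, 9): e=[16,41,19] → #
    (5,4)@(11, 9): e=[24,33,19] → #
    (6,4)@(13, 9): e=[32,25,19] → #
    (10,4)@(21, 9): e=[64,-7,19] → ·
    (2,5)@(5, 11): e=[40,55,-19] → ·
    (3,5)@(7, 11): e=[48,47,-19] → ·
  covered (11 px):
    · · · · · · · · · · ·
    · · · · · · · · · · ·
    · · · · · · · · · · ·
    · · · · · · · # # # ·
    · · # # # # # # # # ·
    · · · · · · · · · · ·
    · · · · · · · · · · ·
    · · · · · · · · · · ·
    · · · · · · · · · · ·
    · · · · · · · · · · ·
T2:
  2·area = 224
  edge (2, 2)→(18, 2): d=(16,0) top-left  bias=+0
  edge (18, 2)→(6, 16): d=(-12,14) right/bottom  bias=-1
  edge (6, 16)→(2, 2): d=(-4,-14) top-left  bias=+0
    (1,1)@(3, 3): e=[16,198,10] → #
    (2,1)@(5, 3): e=[16,170,38] → #
    (3,1)@(7, 3): e=[16,142,66] → #
    (4,1)@(9, 3): e=[16,114,94] → #
    (5,1)@(11, 3): e=[16,86,122] → #
    (6,1)@(13, 3): e=[16,58,150] → #
    (7,1)@(15, 3): e=[16,30,178] → #
    (8,1)@(17, 3): e=[16,2,206] → #
    (9,1)@(19, 3): e=[16,-26,234] → ·
    (1,2)@(3, 5): e=[48,174,2] → #
    (8,2)@(17, 5): e=[48,-22,198] → ·
    (1,3)@(3, 7): e=[80,150,-6] → ·
  covered (28 px):
    · · · · · · · · · · ·
    · # # # # # # # # · ·
    · # # # # # # # · · ·
    · · # # # # # · · · ·
    · · # # # # · · · · ·
    · · # # # · · · · · ·
    · · · # · · · · · · ·
    · · · · · · · · · · ·
    · · · · · · · · · · ·
    · · · · · · · · · · ·
T3:
  2·area = 72  (B↔C swapped to make it positive)
  edge (0, 12)→(8, 8): d=(8,-4) top-left  bias=+0
  edge (8, 8)→(18, 12): d=(10,4) right/bottom  bias=-1
  edge (18, 12)→(0, 12): d=(-18,0) right/bottom  bias=-1
    (3,4)@(7, 9): e=[4,14,54] → #
    (4,4)@(9, 9): e=[12,6,54] → #
    (5,4)@(11, 9): e=[20,-2,54] → ·
    (1,5)@(3, 11): e=[4,50,18] → #
    (2,5)@(5, 11): e=[12,42,18] → #
    (5,5)@(11, 11): e=[36,18,18] → #
    (6,5)@(13, 11): e=[44,10,18] → #
    (7,5)@(15, 11): e=[52,2,18] → #
    (8,5)@(17, 11): e=[60,-6,18] → ·
    (1,6)@(3, 13): e=[20,70,-18] → ·
    (2,6)@(5, 13): e=[28,62,-18] → ·
    (3,6)@(7, 13): e=[36,54,-18] → ·
  covered (9 px):
    · · · · · · · · · · ·
    · · · · · · · · · · ·
    · · · · · · · · · · ·
    · · · · · · · · · · ·
    · · · # # · · · · · ·
    · # # # # # # # · · ·
    · · · · · · · · · · ·
    · · · · · · · · · · ·
    · · · · · · · · · · ·
    · · · · · · · · · · ·

Z-buffer (winner per pixel, '.' = empty):
  . . . . . . . . . . .
  . 2 2 2 2 2 2 2 2 . .
  . 2 2 2 2 2 2 2 . . .
  0 0 2 2 2 2 2 1 1 1 .
  0 0 2 3 3 2 1 1 1 1 .
  . 3 3 3 3 3 3 3 . . .
  . . . 2 . . . . . . .
  . . . . . . . . . . .
  . . . . . . . . . . .
  . . . . . . . . . . .

Final: 2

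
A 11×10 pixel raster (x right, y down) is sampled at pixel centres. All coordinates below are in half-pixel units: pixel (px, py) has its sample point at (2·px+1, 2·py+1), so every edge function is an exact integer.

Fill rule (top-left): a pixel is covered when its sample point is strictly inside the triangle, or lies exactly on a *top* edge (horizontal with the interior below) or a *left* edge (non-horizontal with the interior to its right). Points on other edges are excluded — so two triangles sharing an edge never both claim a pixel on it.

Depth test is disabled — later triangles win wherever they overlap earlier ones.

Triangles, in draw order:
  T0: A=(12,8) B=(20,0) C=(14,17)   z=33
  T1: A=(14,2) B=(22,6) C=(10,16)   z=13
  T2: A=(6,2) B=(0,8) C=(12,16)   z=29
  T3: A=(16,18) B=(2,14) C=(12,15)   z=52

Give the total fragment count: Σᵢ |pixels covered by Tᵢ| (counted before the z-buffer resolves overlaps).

T0:
  2·area = 88
  edge (12, 8)→(20, 0): d=(8,-8) top-left  bias=+0
  edge (20, 0)→(14, 17): d=(-6,17) right/bottom  bias=-1
  edge (14, 17)→(12, 8): d=(-2,-9) top-left  bias=+0
    (9,0)@(19, 1): e=[0,11,77] → #  [on edge]
    (10,0)@(21, 1): e=[16,-23,95] → ·
    (8,1)@(17, 3): e=[0,33,55] → #  [on edge]
    (9,1)@(19, 3): e=[16,-1,73] → ·
    (7,2)@(15, 5): e=[0,55,33] → #  [on edge]
    (9,2)@(19, 5): e=[32,-13,69] → ·
    (6,3)@(13, 7): e=[0,77,11] → #  [on edge]
    (9,3)@(19, 7): e=[48,-25,65] → ·
    (5,4)@(11, 9): e=[0,99,-11] → ·  [on edge]
    (6,4)@(13, 9): e=[16,65,7] → #
    (8,4)@(17, 9): e=[48,-3,43] → ·
    (4,5)@(9, 11): e=[0,121,-33] → ·  [on edge]
    (3,6)@(7, 13): e=[0,143,-55] → ·  [on edge]
    (2,7)@(5, 15): e=[0,165,-77] → ·  [on edge]
    (1,8)@(3, 17): e=[0,187,-99] → ·  [on edge]
    (0,9)@(1, 19): e=[0,209,-121] → ·  [on edge]
  covered (12 px):
    · · · · · · · · · # ·
    · · · · · · · · # · ·
    · · · · · · · # # · ·
    · · · · · · # # # · ·
    · · · · · · # # · · ·
    · · · · · · # # · · ·
    · · · · · · · # · · ·
    · · · · · · · · · · ·
    · · · · · · · · · · ·
    · · · · · · · · · · ·
T1:
  2·area = 128
  edge (14, 2)→(22, 6): d=(8,4) right/bottom  bias=-1
  edge (22, 6)→(10, 16): d=(-12,10) right/bottom  bias=-1
  edge (10, 16)→(14, 2): d=(4,-14) top-left  bias=+0
    (7,1)@(15, 3): e=[4,106,18] → #
    (8,1)@(17, 3): e=[-4,86,46] → ·
    (7,2)@(15, 5): e=[20,82,26] → #
    (8,2)@(17, 5): e=[12,62,54] → #
    (9,2)@(19, 5): e=[4,42,82] → #
    (10,2)@(21, 5): e=[-4,22,110] → ·
    (6,3)@(13, 7): e=[44,78,6] → #
    (10,3)@(21, 7): e=[12,-2,118] → ·
    (6,4)@(13, 9): e=[60,54,14] → #
    (9,4)@(19, 9): e=[36,-6,98] → ·
    (6,5)@(13, 11): e=[76,30,22] → #
    (8,5)@(17, 11): e=[60,-10,78] → ·
  covered (16 px):
    · · · · · · · · · · ·
    · · · · · · · # · · ·
    · · · · · · · # # # ·
    · · · · · · # # # # ·
    · · · · · · # # # · ·
    · · · · · · # # · · ·
    · · · · · # # · · · ·
    · · · · · # · · · · ·
    · · · · · · · · · · ·
    · · · · · · · · · · ·
T2:
  2·area = 120  (B↔C swapped to make it positive)
  edge (6, 2)→(12, 16): d=(6,14) right/bottom  bias=-1
  edge (12, 16)→(0, 8): d=(-12,-8) top-left  bias=+0
  edge (0, 8)→(6, 2): d=(6,-6) top-left  bias=+0
    (3,0)@(7, 1): e=[-20,140,0] → ·  [on edge]
    (2,1)@(5, 3): e=[20,100,0] → #  [on edge]
    (3,1)@(7, 3): e=[-8,116,12] → ·
    (1,2)@(3, 5): e=[60,60,0] → #  [on edge]
    (3,2)@(7, 5): e=[4,92,24] → #
    (4,2)@(9, 5): e=[-24,108,36] → ·
    (0,3)@(1, 7): e=[100,20,0] → #  [on edge]
    (4,3)@(9, 7): e=[-12,84,48] → ·
    (0,4)@(1, 9): e=[112,-4,12] → ·
    (1,4)@(3, 9): e=[84,12,24] → #
    (4,4)@(9, 9): e=[0,60,60] → ·  [on edge]
    (1,5)@(3, 11): e=[96,-12,36] → ·
  covered (16 px):
    · · · · · · · · · · ·
    · · # · · · · · · · ·
    · # # # · · · · · · ·
    # # # # · · · · · · ·
    · # # # · · · · · · ·
    · · # # # · · · · · ·
    · · · · # · · · · · ·
    · · · · · # · · · · ·
    · · · · · · · · · · ·
    · · · · · · · · · · ·
T3:
  2·area = 26
  edge (16, 18)→(2, 14): d=(-14,-4) top-left  bias=+0
  edge (2, 14)→(12, 15): d=(10,1) right/bottom  bias=-1
  edge (12, 15)→(16, 18): d=(4,3) right/bottom  bias=-1
    (3,7)@(7, 15): e=[6,5,15] → #
    (4,7)@(9, 15): e=[14,3,9] → #
    (5,7)@(11, 15): e=[22,1,3] → #
    (6,7)@(13, 15): e=[30,-1,-3] → ·
    (3,8)@(7, 17): e=[-22,25,23] → ·
    (4,8)@(9, 17): e=[-14,23,17] → ·
    (5,8)@(11, 17): e=[-6,21,11] → ·
    (6,8)@(13, 17): e=[2,19,5] → #
    (7,8)@(15, 17): e=[10,17,-1] → ·
    (6,9)@(13, 19): e=[-26,39,13] → ·
  covered (4 px):
    · · · · · · · · · · ·
    · · · · · · · · · · ·
    · · · · · · · · · · ·
    · · · · · · · · · · ·
    · · · · · · · · · · ·
    · · · · · · · · · · ·
    · · · · · · · · · · ·
    · · · # # # · · · · ·
    · · · · · · # · · · ·
    · · · · · · · · · · ·

Result: 48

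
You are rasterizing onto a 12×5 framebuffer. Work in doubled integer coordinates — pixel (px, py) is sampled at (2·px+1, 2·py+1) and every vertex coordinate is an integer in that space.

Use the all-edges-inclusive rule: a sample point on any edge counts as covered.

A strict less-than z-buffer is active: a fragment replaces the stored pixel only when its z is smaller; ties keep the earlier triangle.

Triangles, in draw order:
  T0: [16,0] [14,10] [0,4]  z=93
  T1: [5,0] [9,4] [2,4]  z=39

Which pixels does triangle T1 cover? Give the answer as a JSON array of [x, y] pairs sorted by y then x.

T0:
  2·area = 152
  edge (16, 0)→(14, 10): d=(-2,10) inclusive
  edge (14, 10)→(0, 4): d=(-14,-6) inclusive
  edge (0, 4)→(16, 0): d=(16,-4) inclusive
    (6,0)@(13, 1): e=[28,120,4] → X
    (7,0)@(15, 1): e=[8,132,12] → X
    (8,0)@(17, 1): e=[-12,144,20] → .
    (2,1)@(5, 3): e=[104,44,4] → X
    (3,1)@(7, 3): e=[84,56,12] → X
    (4,1)@(9, 3): e=[64,68,20] → X
    (5,1)@(11, 3): e=[44,80,28] → X
    (8,1)@(17, 3): e=[-16,116,52] → .
    (1,2)@(3, 5): e=[120,4,28] → X
    (7,2)@(15, 5): e=[0,76,76] → X  [on edge]
    (8,2)@(17, 5): e=[-20,88,84] → .
    (1,3)@(3, 7): e=[116,-24,60] → .
    (3,3)@(7, 7): e=[76,0,76] → X  [on edge]
  covered (20 px):
    . . . . . . X X . . . .
    . . X X X X X X . . . .
    . X X X X X X X . . . .
    . . . X X X X . . . . .
    . . . . . . X . . . . .
T1:
  2·area = 28
  edge (5, 0)→(9, 4): d=(4,4) inclusive
  edge (9, 4)→(2, 4): d=(-7,0) inclusive
  edge (2, 4)→(5, 0): d=(3,-4) inclusive
    (2,0)@(5, 1): e=[4,21,3] → X
    (3,0)@(7, 1): e=[-4,21,11] → .
    (1,1)@(3, 3): e=[20,7,1] → X
    (3,1)@(7, 3): e=[4,7,17] → X
    (4,1)@(9, 3): e=[-4,7,25] → .
    (1,2)@(3, 5): e=[28,-7,7] → .
    (2,2)@(5, 5): e=[20,-7,15] → .
    (3,2)@(7, 5): e=[12,-7,23] → .
  covered (4 px):
    . . X . . . . . . . . .
    . X X X . . . . . . . .
    . . . . . . . . . . . .
    . . . . . . . . . . . .
    . . . . . . . . . . . .

Result: [[2,0],[1,1],[2,1],[3,1]]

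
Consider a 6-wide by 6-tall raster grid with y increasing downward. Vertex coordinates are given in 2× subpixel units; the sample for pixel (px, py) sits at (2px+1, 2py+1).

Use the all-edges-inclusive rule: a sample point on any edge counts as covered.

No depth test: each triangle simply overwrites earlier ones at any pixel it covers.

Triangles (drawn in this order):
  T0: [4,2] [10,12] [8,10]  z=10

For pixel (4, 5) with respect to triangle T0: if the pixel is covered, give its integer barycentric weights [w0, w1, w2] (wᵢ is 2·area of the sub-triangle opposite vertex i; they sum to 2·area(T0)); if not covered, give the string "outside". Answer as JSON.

T0:
  2·area = 8
  edge (4, 2)→(10, 12): d=(6,10) inclusive
  edge (10, 12)→(8, 10): d=(-2,-2) inclusive
  edge (8, 10)→(4, 2): d=(-4,-8) inclusive
    (0,1)@(1, 3): e=[36,0,-28] → ·  [on edge]
    (1,2)@(3, 5): e=[28,0,-20] → ·  [on edge]
    (2,3)@(5, 7): e=[20,0,-12] → ·  [on edge]
    (3,3)@(7, 7): e=[0,4,4] → █  [on edge]
    (4,3)@(9, 7): e=[-20,8,20] → ·
    (3,4)@(7, 9): e=[12,0,-4] → ·  [on edge]
    (4,5)@(9, 11): e=[4,0,4] → █  [on edge]
    (5,5)@(11, 11): e=[-16,4,20] → ·
  covered (2 px):
    · · · · · ·
    · · · · · ·
    · · · · · ·
    · · · █ · ·
    · · · · · ·
    · · · · █ ·

Result: [0,4,4]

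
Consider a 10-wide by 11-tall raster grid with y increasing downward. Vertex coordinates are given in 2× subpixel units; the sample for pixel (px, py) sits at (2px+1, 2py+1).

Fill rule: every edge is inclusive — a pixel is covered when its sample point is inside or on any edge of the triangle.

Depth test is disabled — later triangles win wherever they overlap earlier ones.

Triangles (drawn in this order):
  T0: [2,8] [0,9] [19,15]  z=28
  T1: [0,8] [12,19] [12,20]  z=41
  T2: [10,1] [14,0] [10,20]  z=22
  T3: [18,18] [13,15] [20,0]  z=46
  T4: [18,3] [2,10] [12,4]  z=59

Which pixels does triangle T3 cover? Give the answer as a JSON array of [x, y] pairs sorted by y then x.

T0:
  2·area = 31  (B↔C swapped to make it positive)
  edge (2, 8)→(19, 15): d=(17,7) inclusive
  edge (19, 15)→(0, 9): d=(-19,-6) inclusive
  edge (0, 9)→(2, 8): d=(2,-1) inclusive
    (0,4)@(1, 9): e=[24,6,1] → █
    (1,4)@(3, 9): e=[10,18,3] → █
    (2,4)@(5, 9): e=[-4,30,5] → ·
    (0,5)@(1, 11): e=[58,-32,5] → ·
    (1,5)@(3, 11): e=[44,-20,7] → ·
    (3,5)@(7, 11): e=[16,4,11] → █
    (4,5)@(9, 11): e=[2,16,13] → █
    (5,5)@(11, 11): e=[-12,28,15] → ·
    (3,6)@(7, 13): e=[50,-34,15] → ·
    (4,6)@(9, 13): e=[36,-22,17] → ·
    (6,6)@(13, 13): e=[8,2,21] → █
    (7,6)@(15, 13): e=[-6,14,23] → ·
    (9,7)@(19, 15): e=[0,0,31] → █  [on edge]
  covered (6 px):
    · · · · · · · · · ·
    · · · · · · · · · ·
    · · · · · · · · · ·
    · · · · · · · · · ·
    █ █ · · · · · · · ·
    · · · █ █ · · · · ·
    · · · · · · █ · · ·
    · · · · · · · · · █
    · · · · · · · · · ·
    · · · · · · · · · ·
    · · · · · · · · · ·
T1:
  2·area = 12
  edge (0, 8)→(12, 19): d=(12,11) inclusive
  edge (12, 19)→(12, 20): d=(0,1) inclusive
  edge (12, 20)→(0, 8): d=(-12,-12) inclusive
    (0,4)@(1, 9): e=[1,11,0] → █  [on edge]
    (1,4)@(3, 9): e=[-21,9,24] → ·
    (0,5)@(1, 11): e=[25,11,-24] → ·
    (1,5)@(3, 11): e=[3,9,0] → █  [on edge]
    (2,5)@(5, 11): e=[-19,7,24] → ·
    (1,6)@(3, 13): e=[27,9,-24] → ·
    (2,6)@(5, 13): e=[5,7,0] → █  [on edge]
    (3,6)@(7, 13): e=[-17,5,24] → ·
    (2,7)@(5, 15): e=[29,7,-24] → ·
    (3,7)@(7, 15): e=[7,5,0] → █  [on edge]
    (4,7)@(9, 15): e=[-15,3,24] → ·
    (3,8)@(7, 17): e=[31,5,-24] → ·
    (4,8)@(9, 17): e=[9,3,0] → █  [on edge]
    (5,9)@(11, 19): e=[11,1,0] → █  [on edge]
    (6,10)@(13, 21): e=[13,-1,0] → ·  [on edge]
  covered (6 px):
    · · · · · · · · · ·
    · · · · · · · · · ·
    · · · · · · · · · ·
    · · · · · · · · · ·
    █ · · · · · · · · ·
    · █ · · · · · · · ·
    · · █ · · · · · · ·
    · · · █ · · · · · ·
    · · · · █ · · · · ·
    · · · · · █ · · · ·
    · · · · · · · · · ·
T2:
  2·area = 76
  edge (10, 1)→(14, 0): d=(4,-1) inclusive
  edge (14, 0)→(10, 20): d=(-4,20) inclusive
  edge (10, 20)→(10, 1): d=(0,-19) inclusive
    (5,0)@(11, 1): e=[1,56,19] → █
    (6,0)@(13, 1): e=[3,16,57] → █
    (7,0)@(15, 1): e=[5,-24,95] → ·
    (5,1)@(11, 3): e=[9,48,19] → █
    (7,1)@(15, 3): e=[13,-32,95] → ·
    (5,2)@(11, 5): e=[17,40,19] → █
    (6,2)@(13, 5): e=[19,0,57] → █  [on edge]
    (7,2)@(15, 5): e=[21,-40,95] → ·
    (5,3)@(11, 7): e=[25,32,19] → █
    (6,3)@(13, 7): e=[27,-8,57] → ·
    (5,4)@(11, 9): e=[33,24,19] → █
    (6,4)@(13, 9): e=[35,-16,57] → ·
    (5,7)@(11, 15): e=[57,0,19] → █  [on edge]
  covered (11 px):
    · · · · · █ █ · · ·
    · · · · · █ █ · · ·
    · · · · · █ █ · · ·
    · · · · · █ · · · ·
    · · · · · █ · · · ·
    · · · · · █ · · · ·
    · · · · · █ · · · ·
    · · · · · █ · · · ·
    · · · · · · · · · ·
    · · · · · · · · · ·
    · · · · · · · · · ·
T3:
  2·area = 96
  edge (18, 18)→(13, 15): d=(-5,-3) inclusive
  edge (13, 15)→(20, 0): d=(7,-15) inclusive
  edge (20, 0)→(18, 18): d=(-2,18) inclusive
    (9,1)@(19, 3): e=[78,6,12] → █
    (9,2)@(19, 5): e=[68,20,8] → █
    (8,3)@(17, 7): e=[52,4,40] → █
    (1,4)@(3, 9): e=[0,-192,288] → ·  [on edge]
    (8,4)@(17, 9): e=[42,18,36] → █
    (9,4)@(19, 9): e=[48,48,0] → █  [on edge]
    (7,5)@(15, 11): e=[26,2,68] → █
    (9,5)@(19, 11): e=[38,62,-4] → ·
    (7,6)@(15, 13): e=[16,16,64] → █
    (9,6)@(19, 13): e=[28,76,-8] → ·
    (6,7)@(13, 15): e=[0,0,96] → █  [on edge]
    (9,7)@(19, 15): e=[18,90,-12] → ·
  covered (14 px):
    · · · · · · · · · ·
    · · · · · · · · · █
    · · · · · · · · · █
    · · · · · · · · █ █
    · · · · · · · · █ █
    · · · · · · · █ █ ·
    · · · · · · · █ █ ·
    · · · · · · █ █ █ ·
    · · · · · · · · █ ·
    · · · · · · · · · ·
    · · · · · · · · · ·
T4:
  2·area = 26
  edge (18, 3)→(2, 10): d=(-16,7) inclusive
  edge (2, 10)→(12, 4): d=(10,-6) inclusive
  edge (12, 4)→(18, 3): d=(6,-1) inclusive
    (8,0)@(17, 1): e=[39,0,-13] → ·  [on edge]
    (5,2)@(11, 5): e=[17,4,5] → █
    (6,2)@(13, 5): e=[3,16,7] → █
    (7,2)@(15, 5): e=[-11,28,9] → ·
    (3,3)@(7, 7): e=[13,0,13] → █  [on edge]
    (4,3)@(9, 7): e=[-1,12,15] → ·
    (5,3)@(11, 7): e=[-15,24,17] → ·
    (6,3)@(13, 7): e=[-29,36,19] → ·
    (3,4)@(7, 9): e=[-19,20,25] → ·
  covered (3 px):
    · · · · · · · · · ·
    · · · · · · · · · ·
    · · · · · █ █ · · ·
    · · · █ · · · · · ·
    · · · · · · · · · ·
    · · · · · · · · · ·
    · · · · · · · · · ·
    · · · · · · · · · ·
    · · · · · · · · · ·
    · · · · · · · · · ·
    · · · · · · · · · ·

Result: [[9,1],[9,2],[8,3],[9,3],[8,4],[9,4],[7,5],[8,5],[7,6],[8,6],[6,7],[7,7],[8,7],[8,8]]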